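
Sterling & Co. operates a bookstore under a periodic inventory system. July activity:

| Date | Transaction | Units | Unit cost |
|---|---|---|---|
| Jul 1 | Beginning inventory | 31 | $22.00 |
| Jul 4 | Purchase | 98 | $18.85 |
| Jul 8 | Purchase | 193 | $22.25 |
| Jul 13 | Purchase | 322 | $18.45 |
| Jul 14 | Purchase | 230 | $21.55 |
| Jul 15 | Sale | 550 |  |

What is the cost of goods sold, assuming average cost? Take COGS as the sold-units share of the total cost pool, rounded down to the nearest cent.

COGS = $11,151.62

Jul 15, sell 550: 550/874 × $17,720.95 → $11,151.62
Ending inventory (cost pool remaining) = $6,569.33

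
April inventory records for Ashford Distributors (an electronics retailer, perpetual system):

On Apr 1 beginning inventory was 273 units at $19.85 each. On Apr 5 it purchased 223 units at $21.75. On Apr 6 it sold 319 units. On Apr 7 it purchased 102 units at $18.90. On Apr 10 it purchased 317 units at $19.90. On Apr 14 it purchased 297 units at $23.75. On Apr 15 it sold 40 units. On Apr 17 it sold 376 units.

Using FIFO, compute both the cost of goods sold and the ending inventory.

Apr 6, 319 sold [FIFO — oldest first]: 273 @ $19.85 + 46 @ $21.75 = $6,419.55
Apr 15, 40 sold [FIFO — oldest first]: 40 @ $21.75 = $870.00
Apr 17, 376 sold [FIFO — oldest first]: 137 @ $21.75 + 102 @ $18.90 + 137 @ $19.90 = $7,633.85
Total COGS = $6,419.55 + $870.00 + $7,633.85 = $14,923.40
Ending inventory: 180 @ $19.90 + 297 @ $23.75 = $10,635.75

COGS = $14,923.40; ending inventory = $10,635.75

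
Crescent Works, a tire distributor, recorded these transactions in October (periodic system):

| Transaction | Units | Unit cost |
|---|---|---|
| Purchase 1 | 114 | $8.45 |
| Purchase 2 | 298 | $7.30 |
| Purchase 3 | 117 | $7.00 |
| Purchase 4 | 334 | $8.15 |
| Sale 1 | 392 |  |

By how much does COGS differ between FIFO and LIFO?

FIFO COGS: 114 @ $8.45 + 278 @ $7.30 = $2,992.70
LIFO COGS: 334 @ $8.15 + 58 @ $7.00 = $3,128.10
Difference = |$2,992.70 − $3,128.10| = $135.40

$135.40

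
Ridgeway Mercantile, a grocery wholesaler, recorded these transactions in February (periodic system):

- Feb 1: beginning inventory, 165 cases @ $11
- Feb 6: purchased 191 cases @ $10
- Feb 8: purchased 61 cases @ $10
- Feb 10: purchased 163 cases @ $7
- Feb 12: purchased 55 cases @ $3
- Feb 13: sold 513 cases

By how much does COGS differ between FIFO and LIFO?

$708

FIFO COGS: 165 @ $11 + 191 @ $10 + 61 @ $10 + 96 @ $7 = $5,007
LIFO COGS: 55 @ $3 + 163 @ $7 + 61 @ $10 + 191 @ $10 + 43 @ $11 = $4,299
Difference = |$5,007 − $4,299| = $708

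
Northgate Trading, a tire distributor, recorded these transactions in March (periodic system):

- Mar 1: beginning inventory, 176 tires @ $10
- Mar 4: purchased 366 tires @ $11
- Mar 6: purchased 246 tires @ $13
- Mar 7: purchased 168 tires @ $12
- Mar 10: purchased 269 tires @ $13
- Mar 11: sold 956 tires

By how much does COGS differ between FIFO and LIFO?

FIFO COGS: 176 @ $10 + 366 @ $11 + 246 @ $13 + 168 @ $12 = $11,000
LIFO COGS: 269 @ $13 + 168 @ $12 + 246 @ $13 + 273 @ $11 = $11,714
Difference = |$11,000 − $11,714| = $714

$714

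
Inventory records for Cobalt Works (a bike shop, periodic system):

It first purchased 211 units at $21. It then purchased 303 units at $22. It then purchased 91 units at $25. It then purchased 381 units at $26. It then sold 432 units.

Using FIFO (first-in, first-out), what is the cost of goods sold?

Sale 1 (432) [FIFO — oldest first]: 211 @ $21 + 221 @ $22 = $9,293
Ending inventory: 82 @ $22 + 91 @ $25 + 381 @ $26 = $13,985
Check: goods available $23,278 = COGS $9,293 + ending $13,985

COGS = $9,293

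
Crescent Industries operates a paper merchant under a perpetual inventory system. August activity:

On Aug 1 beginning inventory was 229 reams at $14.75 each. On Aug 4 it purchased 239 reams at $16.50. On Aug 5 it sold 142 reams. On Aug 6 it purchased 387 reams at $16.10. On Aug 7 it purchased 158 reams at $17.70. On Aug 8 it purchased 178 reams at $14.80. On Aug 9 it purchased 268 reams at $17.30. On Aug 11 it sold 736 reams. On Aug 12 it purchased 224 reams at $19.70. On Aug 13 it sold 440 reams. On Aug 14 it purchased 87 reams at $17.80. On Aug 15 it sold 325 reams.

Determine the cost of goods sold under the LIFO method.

COGS = $27,707.50

Aug 5, 142 sold [LIFO — newest first]: 142 @ $16.50 = $2,343.00
Aug 11, 736 sold [LIFO — newest first]: 268 @ $17.30 + 178 @ $14.80 + 158 @ $17.70 + 132 @ $16.10 = $12,192.60
Aug 13, 440 sold [LIFO — newest first]: 224 @ $19.70 + 216 @ $16.10 = $7,890.40
Aug 15, 325 sold [LIFO — newest first]: 87 @ $17.80 + 39 @ $16.10 + 97 @ $16.50 + 102 @ $14.75 = $5,281.50
Total COGS = $2,343.00 + $12,192.60 + $7,890.40 + $5,281.50 = $27,707.50
Ending inventory: 127 @ $14.75 = $1,873.25
Check: goods available $29,580.75 = COGS $27,707.50 + ending $1,873.25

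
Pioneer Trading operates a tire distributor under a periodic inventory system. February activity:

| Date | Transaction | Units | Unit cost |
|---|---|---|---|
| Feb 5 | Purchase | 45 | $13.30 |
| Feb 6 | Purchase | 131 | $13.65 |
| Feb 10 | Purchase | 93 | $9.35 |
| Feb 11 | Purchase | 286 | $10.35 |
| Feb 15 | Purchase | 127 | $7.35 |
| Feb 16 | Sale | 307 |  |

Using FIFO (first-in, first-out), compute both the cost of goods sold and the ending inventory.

Feb 16, 307 sold [FIFO — oldest first]: 45 @ $13.30 + 131 @ $13.65 + 93 @ $9.35 + 38 @ $10.35 = $3,649.50
Ending inventory: 248 @ $10.35 + 127 @ $7.35 = $3,500.25
Check: goods available $7,149.75 = COGS $3,649.50 + ending $3,500.25

COGS = $3,649.50; ending inventory = $3,500.25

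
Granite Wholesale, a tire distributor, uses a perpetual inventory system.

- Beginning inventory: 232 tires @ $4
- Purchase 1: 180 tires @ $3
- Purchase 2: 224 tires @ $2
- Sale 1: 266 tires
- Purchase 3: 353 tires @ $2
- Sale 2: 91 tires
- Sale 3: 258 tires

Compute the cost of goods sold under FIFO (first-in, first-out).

COGS = $1,874

Sale 1 (266) [FIFO — oldest first]: 232 @ $4 + 34 @ $3 = $1,030
Sale 2 (91) [FIFO — oldest first]: 91 @ $3 = $273
Sale 3 (258) [FIFO — oldest first]: 55 @ $3 + 203 @ $2 = $571
Total COGS = $1,030 + $273 + $571 = $1,874
Ending inventory: 21 @ $2 + 353 @ $2 = $748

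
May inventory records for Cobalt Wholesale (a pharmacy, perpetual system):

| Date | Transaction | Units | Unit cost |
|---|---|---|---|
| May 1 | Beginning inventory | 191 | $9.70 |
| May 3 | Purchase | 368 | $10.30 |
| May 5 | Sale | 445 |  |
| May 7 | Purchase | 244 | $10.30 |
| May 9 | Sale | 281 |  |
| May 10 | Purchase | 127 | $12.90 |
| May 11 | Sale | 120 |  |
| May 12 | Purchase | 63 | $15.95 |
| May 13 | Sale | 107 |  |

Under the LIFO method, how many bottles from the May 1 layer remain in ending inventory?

40

May 5, 445 sold [LIFO — newest first]: 368 @ $10.30 + 77 @ $9.70 = $4,537.30
May 9, 281 sold [LIFO — newest first]: 244 @ $10.30 + 37 @ $9.70 = $2,872.10
May 11, 120 sold [LIFO — newest first]: 120 @ $12.90 = $1,548.00
May 13, 107 sold [LIFO — newest first]: 63 @ $15.95 + 7 @ $12.90 + 37 @ $9.70 = $1,454.05
Total COGS = $4,537.30 + $2,872.10 + $1,548.00 + $1,454.05 = $10,411.45
Ending inventory: 40 @ $9.70 = $388.00
Check: goods available $10,799.45 = COGS $10,411.45 + ending $388.00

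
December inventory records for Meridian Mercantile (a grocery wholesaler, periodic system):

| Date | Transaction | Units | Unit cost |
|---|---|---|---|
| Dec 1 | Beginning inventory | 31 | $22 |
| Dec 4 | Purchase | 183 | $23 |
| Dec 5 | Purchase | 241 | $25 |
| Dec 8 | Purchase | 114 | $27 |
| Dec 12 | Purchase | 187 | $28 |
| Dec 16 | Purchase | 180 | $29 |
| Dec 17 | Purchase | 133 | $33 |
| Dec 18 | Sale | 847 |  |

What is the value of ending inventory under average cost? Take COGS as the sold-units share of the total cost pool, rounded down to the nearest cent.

Dec 18, sell 847: 847/1069 × $28,839.00 → $22,849.98
Ending inventory (cost pool remaining) = $5,989.02
Check: goods available $28,839.00 = COGS $22,849.98 + ending $5,989.02

Ending inventory = $5,989.02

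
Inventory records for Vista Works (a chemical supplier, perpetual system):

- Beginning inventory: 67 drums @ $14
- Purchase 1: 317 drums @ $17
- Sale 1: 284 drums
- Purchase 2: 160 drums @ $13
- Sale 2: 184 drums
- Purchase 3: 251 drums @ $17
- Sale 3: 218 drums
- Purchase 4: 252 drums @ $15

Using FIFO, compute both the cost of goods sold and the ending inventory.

Sale 1 (284) [FIFO — oldest first]: 67 @ $14 + 217 @ $17 = $4,627
Sale 2 (184) [FIFO — oldest first]: 100 @ $17 + 84 @ $13 = $2,792
Sale 3 (218) [FIFO — oldest first]: 76 @ $13 + 142 @ $17 = $3,402
Total COGS = $4,627 + $2,792 + $3,402 = $10,821
Ending inventory: 109 @ $17 + 252 @ $15 = $5,633
Check: goods available $16,454 = COGS $10,821 + ending $5,633

COGS = $10,821; ending inventory = $5,633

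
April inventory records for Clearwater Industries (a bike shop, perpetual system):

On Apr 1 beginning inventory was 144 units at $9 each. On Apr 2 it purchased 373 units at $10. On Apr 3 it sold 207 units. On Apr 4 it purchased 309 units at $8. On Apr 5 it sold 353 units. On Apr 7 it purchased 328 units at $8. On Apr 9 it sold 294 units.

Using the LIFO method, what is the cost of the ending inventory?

Apr 3, 207 sold [LIFO — newest first]: 207 @ $10 = $2,070
Apr 5, 353 sold [LIFO — newest first]: 309 @ $8 + 44 @ $10 = $2,912
Apr 9, 294 sold [LIFO — newest first]: 294 @ $8 = $2,352
Total COGS = $2,070 + $2,912 + $2,352 = $7,334
Ending inventory: 144 @ $9 + 122 @ $10 + 34 @ $8 = $2,788
Check: goods available $10,122 = COGS $7,334 + ending $2,788

Ending inventory = $2,788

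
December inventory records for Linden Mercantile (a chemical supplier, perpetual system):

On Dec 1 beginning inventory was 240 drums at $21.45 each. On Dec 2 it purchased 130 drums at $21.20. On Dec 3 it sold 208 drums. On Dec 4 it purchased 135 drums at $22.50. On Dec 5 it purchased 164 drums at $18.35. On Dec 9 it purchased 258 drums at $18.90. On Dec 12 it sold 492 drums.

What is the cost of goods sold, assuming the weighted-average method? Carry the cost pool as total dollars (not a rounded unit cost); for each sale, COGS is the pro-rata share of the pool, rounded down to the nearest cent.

COGS = $14,285.90

After Dec 1: 240 on hand, pool $5,148.00 (≈ $21.4500 each)
After Dec 2: 370 on hand, pool $7,904.00 (≈ $21.3622 each)
Dec 3, sell 208: 208/370 × $7,904.00 → $4,443.32
After Dec 4: 297 on hand, pool $6,498.18 (≈ $21.8794 each)
After Dec 5: 461 on hand, pool $9,507.58 (≈ $20.6238 each)
After Dec 9: 719 on hand, pool $14,383.78 (≈ $20.0053 each)
Dec 12, sell 492: 492/719 × $14,383.78 → $9,842.58
Total COGS = $4,443.32 + $9,842.58 = $14,285.90
Ending inventory (cost pool remaining) = $4,541.20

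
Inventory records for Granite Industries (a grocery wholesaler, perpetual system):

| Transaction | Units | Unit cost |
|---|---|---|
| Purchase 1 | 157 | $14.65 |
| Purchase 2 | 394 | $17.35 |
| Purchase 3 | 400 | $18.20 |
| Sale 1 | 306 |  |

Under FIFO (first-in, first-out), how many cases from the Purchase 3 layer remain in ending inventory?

Sale 1 (306) [FIFO — oldest first]: 157 @ $14.65 + 149 @ $17.35 = $4,885.20
Ending inventory: 245 @ $17.35 + 400 @ $18.20 = $11,530.75

400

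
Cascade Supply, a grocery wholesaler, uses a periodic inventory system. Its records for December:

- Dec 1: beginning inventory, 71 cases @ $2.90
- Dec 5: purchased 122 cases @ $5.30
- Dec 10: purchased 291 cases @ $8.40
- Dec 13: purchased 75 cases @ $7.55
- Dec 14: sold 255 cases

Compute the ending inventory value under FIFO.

Dec 14, 255 sold [FIFO — oldest first]: 71 @ $2.90 + 122 @ $5.30 + 62 @ $8.40 = $1,373.30
Ending inventory: 229 @ $8.40 + 75 @ $7.55 = $2,489.85

Ending inventory = $2,489.85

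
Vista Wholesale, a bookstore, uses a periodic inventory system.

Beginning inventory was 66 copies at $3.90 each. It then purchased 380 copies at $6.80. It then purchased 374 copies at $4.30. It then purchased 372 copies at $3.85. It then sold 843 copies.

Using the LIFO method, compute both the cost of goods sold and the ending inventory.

Sale 1 (843) [LIFO — newest first]: 372 @ $3.85 + 374 @ $4.30 + 97 @ $6.80 = $3,700.00
Ending inventory: 66 @ $3.90 + 283 @ $6.80 = $2,181.80

COGS = $3,700.00; ending inventory = $2,181.80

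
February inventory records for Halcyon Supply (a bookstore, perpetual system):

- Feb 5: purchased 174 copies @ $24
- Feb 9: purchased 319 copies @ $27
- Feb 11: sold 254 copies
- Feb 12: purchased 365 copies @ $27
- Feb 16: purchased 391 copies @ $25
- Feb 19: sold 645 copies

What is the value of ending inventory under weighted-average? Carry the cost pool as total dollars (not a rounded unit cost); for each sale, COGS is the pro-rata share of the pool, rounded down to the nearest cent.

After Feb 5: 174 on hand, pool $4,176.00 (≈ $24.0000 each)
After Feb 9: 493 on hand, pool $12,789.00 (≈ $25.9412 each)
Feb 11, sell 254: 254/493 × $12,789.00 → $6,589.05
After Feb 12: 604 on hand, pool $16,054.95 (≈ $26.5810 each)
After Feb 16: 995 on hand, pool $25,829.95 (≈ $25.9597 each)
Feb 19, sell 645: 645/995 × $25,829.95 → $16,744.03
Total COGS = $6,589.05 + $16,744.03 = $23,333.08
Ending inventory (cost pool remaining) = $9,085.92
Check: goods available $32,419.00 = COGS $23,333.08 + ending $9,085.92

Ending inventory = $9,085.92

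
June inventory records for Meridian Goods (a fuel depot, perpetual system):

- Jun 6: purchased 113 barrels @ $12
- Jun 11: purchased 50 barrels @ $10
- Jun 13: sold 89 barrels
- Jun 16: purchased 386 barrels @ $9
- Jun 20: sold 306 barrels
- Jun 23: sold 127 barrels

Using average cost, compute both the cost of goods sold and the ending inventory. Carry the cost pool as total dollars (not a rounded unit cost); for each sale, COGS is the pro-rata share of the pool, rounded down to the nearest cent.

COGS = $5,076.63; ending inventory = $253.37

After Jun 6: 113 on hand, pool $1,356.00 (≈ $12.0000 each)
After Jun 11: 163 on hand, pool $1,856.00 (≈ $11.3865 each)
Jun 13, sell 89: 89/163 × $1,856.00 → $1,013.39
After Jun 16: 460 on hand, pool $4,316.61 (≈ $9.3839 each)
Jun 20, sell 306: 306/460 × $4,316.61 → $2,871.48
Jun 23, sell 127: 127/154 × $1,445.13 → $1,191.76
Total COGS = $1,013.39 + $2,871.48 + $1,191.76 = $5,076.63
Ending inventory (cost pool remaining) = $253.37
Check: goods available $5,330.00 = COGS $5,076.63 + ending $253.37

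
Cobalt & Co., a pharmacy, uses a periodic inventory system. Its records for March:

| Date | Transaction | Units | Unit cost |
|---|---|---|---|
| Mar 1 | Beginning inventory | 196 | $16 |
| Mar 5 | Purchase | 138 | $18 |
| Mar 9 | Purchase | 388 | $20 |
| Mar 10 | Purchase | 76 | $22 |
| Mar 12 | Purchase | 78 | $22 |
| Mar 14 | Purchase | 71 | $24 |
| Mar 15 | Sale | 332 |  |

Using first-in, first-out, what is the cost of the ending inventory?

Ending inventory = $12,888

Mar 15, 332 sold [FIFO — oldest first]: 196 @ $16 + 136 @ $18 = $5,584
Ending inventory: 2 @ $18 + 388 @ $20 + 76 @ $22 + 78 @ $22 + 71 @ $24 = $12,888
Check: goods available $18,472 = COGS $5,584 + ending $12,888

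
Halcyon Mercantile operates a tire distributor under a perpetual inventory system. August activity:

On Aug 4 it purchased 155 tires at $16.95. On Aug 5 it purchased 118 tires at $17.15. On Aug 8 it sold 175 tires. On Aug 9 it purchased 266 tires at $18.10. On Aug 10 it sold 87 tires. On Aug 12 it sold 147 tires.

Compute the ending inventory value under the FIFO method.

Aug 8, 175 sold [FIFO — oldest first]: 155 @ $16.95 + 20 @ $17.15 = $2,970.25
Aug 10, 87 sold [FIFO — oldest first]: 87 @ $17.15 = $1,492.05
Aug 12, 147 sold [FIFO — oldest first]: 11 @ $17.15 + 136 @ $18.10 = $2,650.25
Total COGS = $2,970.25 + $1,492.05 + $2,650.25 = $7,112.55
Ending inventory: 130 @ $18.10 = $2,353.00

Ending inventory = $2,353.00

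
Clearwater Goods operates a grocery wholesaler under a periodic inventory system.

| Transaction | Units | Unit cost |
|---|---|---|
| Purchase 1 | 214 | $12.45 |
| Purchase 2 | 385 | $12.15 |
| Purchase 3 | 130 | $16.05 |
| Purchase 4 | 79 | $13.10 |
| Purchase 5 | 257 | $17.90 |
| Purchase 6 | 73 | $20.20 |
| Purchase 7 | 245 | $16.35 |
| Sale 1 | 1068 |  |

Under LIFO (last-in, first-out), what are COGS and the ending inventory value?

COGS = $16,652.65; ending inventory = $3,891.45

Sale 1 (1068) [LIFO — newest first]: 245 @ $16.35 + 73 @ $20.20 + 257 @ $17.90 + 79 @ $13.10 + 130 @ $16.05 + 284 @ $12.15 = $16,652.65
Ending inventory: 214 @ $12.45 + 101 @ $12.15 = $3,891.45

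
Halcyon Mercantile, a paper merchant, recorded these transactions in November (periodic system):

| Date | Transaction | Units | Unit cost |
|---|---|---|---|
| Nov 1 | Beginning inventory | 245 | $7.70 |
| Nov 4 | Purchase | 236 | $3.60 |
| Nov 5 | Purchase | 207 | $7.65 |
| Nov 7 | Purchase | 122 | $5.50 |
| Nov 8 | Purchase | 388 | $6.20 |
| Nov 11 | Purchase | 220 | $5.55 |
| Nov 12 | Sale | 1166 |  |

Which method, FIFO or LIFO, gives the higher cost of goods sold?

FIFO

FIFO COGS: 245 @ $7.70 + 236 @ $3.60 + 207 @ $7.65 + 122 @ $5.50 + 356 @ $6.20 = $7,197.85
LIFO COGS: 220 @ $5.55 + 388 @ $6.20 + 122 @ $5.50 + 207 @ $7.65 + 229 @ $3.60 = $6,705.55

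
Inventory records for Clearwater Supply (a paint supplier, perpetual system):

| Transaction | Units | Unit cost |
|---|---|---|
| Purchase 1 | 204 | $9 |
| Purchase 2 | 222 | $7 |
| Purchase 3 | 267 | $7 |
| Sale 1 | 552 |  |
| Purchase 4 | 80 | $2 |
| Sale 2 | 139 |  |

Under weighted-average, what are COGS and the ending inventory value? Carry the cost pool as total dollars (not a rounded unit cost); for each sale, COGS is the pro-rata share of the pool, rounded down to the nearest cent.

After Purchase 1: 204 on hand, pool $1,836.00 (≈ $9.0000 each)
After Purchase 2: 426 on hand, pool $3,390.00 (≈ $7.9577 each)
After Purchase 3: 693 on hand, pool $5,259.00 (≈ $7.5887 each)
Sale 1, sell 552: 552/693 × $5,259.00 → $4,188.98
After Purchase 4: 221 on hand, pool $1,230.02 (≈ $5.5657 each)
Sale 2, sell 139: 139/221 × $1,230.02 → $773.63
Total COGS = $4,188.98 + $773.63 = $4,962.61
Ending inventory (cost pool remaining) = $456.39
Check: goods available $5,419.00 = COGS $4,962.61 + ending $456.39

COGS = $4,962.61; ending inventory = $456.39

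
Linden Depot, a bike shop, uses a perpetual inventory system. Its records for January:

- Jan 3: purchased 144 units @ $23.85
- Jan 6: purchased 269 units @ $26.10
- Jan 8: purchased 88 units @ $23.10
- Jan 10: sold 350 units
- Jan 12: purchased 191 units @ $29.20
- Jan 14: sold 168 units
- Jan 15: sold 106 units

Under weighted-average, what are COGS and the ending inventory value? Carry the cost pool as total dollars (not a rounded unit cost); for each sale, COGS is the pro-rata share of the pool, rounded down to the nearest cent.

After Jan 3: 144 on hand, pool $3,434.40 (≈ $23.8500 each)
After Jan 6: 413 on hand, pool $10,455.30 (≈ $25.3155 each)
After Jan 8: 501 on hand, pool $12,488.10 (≈ $24.9263 each)
Jan 10, sell 350: 350/501 × $12,488.10 → $8,724.22
After Jan 12: 342 on hand, pool $9,341.08 (≈ $27.3131 each)
Jan 14, sell 168: 168/342 × $9,341.08 → $4,588.60
Jan 15, sell 106: 106/174 × $4,752.48 → $2,895.18
Total COGS = $8,724.22 + $4,588.60 + $2,895.18 = $16,208.00
Ending inventory (cost pool remaining) = $1,857.30
Check: goods available $18,065.30 = COGS $16,208.00 + ending $1,857.30

COGS = $16,208.00; ending inventory = $1,857.30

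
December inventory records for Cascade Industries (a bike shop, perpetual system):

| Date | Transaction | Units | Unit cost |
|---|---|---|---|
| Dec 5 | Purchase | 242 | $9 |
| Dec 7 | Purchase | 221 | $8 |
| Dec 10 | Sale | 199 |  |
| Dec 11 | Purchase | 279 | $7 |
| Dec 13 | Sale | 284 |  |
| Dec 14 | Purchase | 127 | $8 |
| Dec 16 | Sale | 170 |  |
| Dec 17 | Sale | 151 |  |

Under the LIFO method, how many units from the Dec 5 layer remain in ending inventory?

Dec 10, 199 sold [LIFO — newest first]: 199 @ $8 = $1,592
Dec 13, 284 sold [LIFO — newest first]: 279 @ $7 + 5 @ $8 = $1,993
Dec 16, 170 sold [LIFO — newest first]: 127 @ $8 + 17 @ $8 + 26 @ $9 = $1,386
Dec 17, 151 sold [LIFO — newest first]: 151 @ $9 = $1,359
Total COGS = $1,592 + $1,993 + $1,386 + $1,359 = $6,330
Ending inventory: 65 @ $9 = $585
Check: goods available $6,915 = COGS $6,330 + ending $585

65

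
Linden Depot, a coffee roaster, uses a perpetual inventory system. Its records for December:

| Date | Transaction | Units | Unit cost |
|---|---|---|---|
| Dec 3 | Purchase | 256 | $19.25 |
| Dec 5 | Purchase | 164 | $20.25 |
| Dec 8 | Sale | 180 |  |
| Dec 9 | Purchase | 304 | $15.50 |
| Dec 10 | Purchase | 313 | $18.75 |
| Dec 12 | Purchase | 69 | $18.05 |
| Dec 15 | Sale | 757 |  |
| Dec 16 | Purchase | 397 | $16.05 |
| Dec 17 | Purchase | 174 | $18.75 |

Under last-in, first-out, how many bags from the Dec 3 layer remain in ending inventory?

Dec 8, 180 sold [LIFO — newest first]: 164 @ $20.25 + 16 @ $19.25 = $3,629.00
Dec 15, 757 sold [LIFO — newest first]: 69 @ $18.05 + 313 @ $18.75 + 304 @ $15.50 + 71 @ $19.25 = $13,192.95
Total COGS = $3,629.00 + $13,192.95 = $16,821.95
Ending inventory: 169 @ $19.25 + 397 @ $16.05 + 174 @ $18.75 = $12,887.60
Check: goods available $29,709.55 = COGS $16,821.95 + ending $12,887.60

169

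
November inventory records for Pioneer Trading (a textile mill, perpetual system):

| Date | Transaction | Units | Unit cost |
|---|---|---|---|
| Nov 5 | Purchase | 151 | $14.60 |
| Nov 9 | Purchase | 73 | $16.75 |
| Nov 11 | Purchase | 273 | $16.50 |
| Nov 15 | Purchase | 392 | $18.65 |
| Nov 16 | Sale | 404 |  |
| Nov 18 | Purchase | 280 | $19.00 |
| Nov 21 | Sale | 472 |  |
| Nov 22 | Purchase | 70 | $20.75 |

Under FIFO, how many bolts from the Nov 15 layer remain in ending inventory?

13

Nov 16, 404 sold [FIFO — oldest first]: 151 @ $14.60 + 73 @ $16.75 + 180 @ $16.50 = $6,397.35
Nov 21, 472 sold [FIFO — oldest first]: 93 @ $16.50 + 379 @ $18.65 = $8,602.85
Total COGS = $6,397.35 + $8,602.85 = $15,000.20
Ending inventory: 13 @ $18.65 + 280 @ $19.00 + 70 @ $20.75 = $7,014.95
Check: goods available $22,015.15 = COGS $15,000.20 + ending $7,014.95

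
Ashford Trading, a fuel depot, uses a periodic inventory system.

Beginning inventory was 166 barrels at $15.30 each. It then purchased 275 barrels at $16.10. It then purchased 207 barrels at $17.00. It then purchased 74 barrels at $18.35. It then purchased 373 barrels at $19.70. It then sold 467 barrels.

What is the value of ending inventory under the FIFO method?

Ending inventory = $11,783.00

Sale 1 (467) [FIFO — oldest first]: 166 @ $15.30 + 275 @ $16.10 + 26 @ $17.00 = $7,409.30
Ending inventory: 181 @ $17.00 + 74 @ $18.35 + 373 @ $19.70 = $11,783.00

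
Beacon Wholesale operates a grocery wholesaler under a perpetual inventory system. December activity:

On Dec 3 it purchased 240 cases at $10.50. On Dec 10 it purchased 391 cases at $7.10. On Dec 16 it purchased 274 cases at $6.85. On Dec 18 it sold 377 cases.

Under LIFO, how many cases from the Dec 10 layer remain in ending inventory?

Dec 18, 377 sold [LIFO — newest first]: 274 @ $6.85 + 103 @ $7.10 = $2,608.20
Ending inventory: 240 @ $10.50 + 288 @ $7.10 = $4,564.80

288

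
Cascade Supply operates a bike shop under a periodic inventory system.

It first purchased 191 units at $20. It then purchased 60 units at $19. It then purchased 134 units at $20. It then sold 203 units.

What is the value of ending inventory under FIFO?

Sale 1 (203) [FIFO — oldest first]: 191 @ $20 + 12 @ $19 = $4,048
Ending inventory: 48 @ $19 + 134 @ $20 = $3,592
Check: goods available $7,640 = COGS $4,048 + ending $3,592

Ending inventory = $3,592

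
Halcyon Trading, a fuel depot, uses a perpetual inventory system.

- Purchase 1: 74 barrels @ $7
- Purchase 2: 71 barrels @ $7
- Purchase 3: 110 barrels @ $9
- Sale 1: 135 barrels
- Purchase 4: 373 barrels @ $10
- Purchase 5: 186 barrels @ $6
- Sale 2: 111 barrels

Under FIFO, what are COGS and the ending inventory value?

Sale 1 (135) [FIFO — oldest first]: 74 @ $7 + 61 @ $7 = $945
Sale 2 (111) [FIFO — oldest first]: 10 @ $7 + 101 @ $9 = $979
Total COGS = $945 + $979 = $1,924
Ending inventory: 9 @ $9 + 373 @ $10 + 186 @ $6 = $4,927

COGS = $1,924; ending inventory = $4,927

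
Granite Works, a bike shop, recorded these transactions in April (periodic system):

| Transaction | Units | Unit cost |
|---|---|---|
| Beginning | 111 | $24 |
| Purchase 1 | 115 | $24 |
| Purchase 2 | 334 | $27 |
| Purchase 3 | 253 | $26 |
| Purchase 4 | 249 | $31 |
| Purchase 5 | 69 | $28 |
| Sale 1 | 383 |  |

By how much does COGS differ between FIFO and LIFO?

FIFO COGS: 111 @ $24 + 115 @ $24 + 157 @ $27 = $9,663
LIFO COGS: 69 @ $28 + 249 @ $31 + 65 @ $26 = $11,341
Difference = |$9,663 − $11,341| = $1,678

$1,678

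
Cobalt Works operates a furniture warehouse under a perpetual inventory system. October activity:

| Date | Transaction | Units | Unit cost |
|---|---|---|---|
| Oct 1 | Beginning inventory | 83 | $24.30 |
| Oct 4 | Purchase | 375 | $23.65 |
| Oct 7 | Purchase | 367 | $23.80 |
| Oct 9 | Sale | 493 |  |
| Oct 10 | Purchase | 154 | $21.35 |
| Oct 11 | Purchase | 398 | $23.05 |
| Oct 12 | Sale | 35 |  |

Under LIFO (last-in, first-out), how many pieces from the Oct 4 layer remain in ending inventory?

249

Oct 9, 493 sold [LIFO — newest first]: 367 @ $23.80 + 126 @ $23.65 = $11,714.50
Oct 12, 35 sold [LIFO — newest first]: 35 @ $23.05 = $806.75
Total COGS = $11,714.50 + $806.75 = $12,521.25
Ending inventory: 83 @ $24.30 + 249 @ $23.65 + 154 @ $21.35 + 363 @ $23.05 = $19,560.80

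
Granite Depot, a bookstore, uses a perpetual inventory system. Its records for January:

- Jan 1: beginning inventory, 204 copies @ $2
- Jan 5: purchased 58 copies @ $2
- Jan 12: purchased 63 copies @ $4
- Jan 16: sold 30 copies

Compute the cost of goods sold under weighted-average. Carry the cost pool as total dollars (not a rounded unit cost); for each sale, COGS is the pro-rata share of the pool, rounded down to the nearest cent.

After Jan 1: 204 on hand, pool $408.00 (≈ $2.0000 each)
After Jan 5: 262 on hand, pool $524.00 (≈ $2.0000 each)
After Jan 12: 325 on hand, pool $776.00 (≈ $2.3877 each)
Jan 16, sell 30: 30/325 × $776.00 → $71.63
Ending inventory (cost pool remaining) = $704.37

COGS = $71.63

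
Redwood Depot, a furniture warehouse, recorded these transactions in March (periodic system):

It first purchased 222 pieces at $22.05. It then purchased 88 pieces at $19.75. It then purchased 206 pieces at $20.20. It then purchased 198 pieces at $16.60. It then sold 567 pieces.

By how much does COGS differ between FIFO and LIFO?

FIFO COGS: 222 @ $22.05 + 88 @ $19.75 + 206 @ $20.20 + 51 @ $16.60 = $11,640.90
LIFO COGS: 198 @ $16.60 + 206 @ $20.20 + 88 @ $19.75 + 75 @ $22.05 = $10,839.75
Difference = |$11,640.90 − $10,839.75| = $801.15

$801.15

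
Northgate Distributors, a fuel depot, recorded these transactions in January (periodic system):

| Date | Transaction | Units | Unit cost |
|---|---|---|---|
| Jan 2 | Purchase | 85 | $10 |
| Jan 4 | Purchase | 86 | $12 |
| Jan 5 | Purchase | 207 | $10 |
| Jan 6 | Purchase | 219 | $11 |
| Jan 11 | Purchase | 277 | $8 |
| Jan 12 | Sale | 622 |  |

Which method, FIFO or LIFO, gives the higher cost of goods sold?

FIFO COGS: 85 @ $10 + 86 @ $12 + 207 @ $10 + 219 @ $11 + 25 @ $8 = $6,561
LIFO COGS: 277 @ $8 + 219 @ $11 + 126 @ $10 = $5,885

FIFO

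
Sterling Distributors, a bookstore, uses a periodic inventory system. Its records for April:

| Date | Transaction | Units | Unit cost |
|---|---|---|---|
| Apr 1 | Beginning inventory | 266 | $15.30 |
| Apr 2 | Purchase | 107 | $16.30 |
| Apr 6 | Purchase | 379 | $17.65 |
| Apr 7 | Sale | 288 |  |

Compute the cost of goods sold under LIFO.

COGS = $5,083.20

Apr 7, 288 sold [LIFO — newest first]: 288 @ $17.65 = $5,083.20
Ending inventory: 266 @ $15.30 + 107 @ $16.30 + 91 @ $17.65 = $7,420.05
Check: goods available $12,503.25 = COGS $5,083.20 + ending $7,420.05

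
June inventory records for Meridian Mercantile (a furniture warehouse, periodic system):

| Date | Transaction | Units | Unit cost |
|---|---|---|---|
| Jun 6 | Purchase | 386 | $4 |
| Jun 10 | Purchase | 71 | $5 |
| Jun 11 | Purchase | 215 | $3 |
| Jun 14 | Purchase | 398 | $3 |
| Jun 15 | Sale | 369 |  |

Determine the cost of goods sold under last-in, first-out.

Jun 15, 369 sold [LIFO — newest first]: 369 @ $3 = $1,107
Ending inventory: 386 @ $4 + 71 @ $5 + 215 @ $3 + 29 @ $3 = $2,631
Check: goods available $3,738 = COGS $1,107 + ending $2,631

COGS = $1,107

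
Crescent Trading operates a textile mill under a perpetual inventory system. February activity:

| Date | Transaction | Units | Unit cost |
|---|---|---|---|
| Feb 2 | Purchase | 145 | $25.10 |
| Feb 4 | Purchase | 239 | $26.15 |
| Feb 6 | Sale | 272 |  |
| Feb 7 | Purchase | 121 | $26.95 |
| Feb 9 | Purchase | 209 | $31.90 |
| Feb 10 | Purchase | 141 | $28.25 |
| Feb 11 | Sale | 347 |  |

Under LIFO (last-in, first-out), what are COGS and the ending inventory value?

Feb 6, 272 sold [LIFO — newest first]: 239 @ $26.15 + 33 @ $25.10 = $7,078.15
Feb 11, 347 sold [LIFO — newest first]: 141 @ $28.25 + 206 @ $31.90 = $10,554.65
Total COGS = $7,078.15 + $10,554.65 = $17,632.80
Ending inventory: 112 @ $25.10 + 121 @ $26.95 + 3 @ $31.90 = $6,167.85
Check: goods available $23,800.65 = COGS $17,632.80 + ending $6,167.85

COGS = $17,632.80; ending inventory = $6,167.85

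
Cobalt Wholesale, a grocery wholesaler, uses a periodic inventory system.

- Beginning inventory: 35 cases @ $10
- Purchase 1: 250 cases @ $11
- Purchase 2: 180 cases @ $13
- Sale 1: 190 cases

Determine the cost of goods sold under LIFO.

COGS = $2,450

Sale 1 (190) [LIFO — newest first]: 180 @ $13 + 10 @ $11 = $2,450
Ending inventory: 35 @ $10 + 240 @ $11 = $2,990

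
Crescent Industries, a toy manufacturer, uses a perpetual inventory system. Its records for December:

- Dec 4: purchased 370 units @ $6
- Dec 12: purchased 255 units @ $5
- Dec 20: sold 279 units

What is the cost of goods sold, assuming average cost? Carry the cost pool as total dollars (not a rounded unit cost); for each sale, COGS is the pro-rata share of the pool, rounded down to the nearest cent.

COGS = $1,560.16

After Dec 4: 370 on hand, pool $2,220.00 (≈ $6.0000 each)
After Dec 12: 625 on hand, pool $3,495.00 (≈ $5.5920 each)
Dec 20, sell 279: 279/625 × $3,495.00 → $1,560.16
Ending inventory (cost pool remaining) = $1,934.84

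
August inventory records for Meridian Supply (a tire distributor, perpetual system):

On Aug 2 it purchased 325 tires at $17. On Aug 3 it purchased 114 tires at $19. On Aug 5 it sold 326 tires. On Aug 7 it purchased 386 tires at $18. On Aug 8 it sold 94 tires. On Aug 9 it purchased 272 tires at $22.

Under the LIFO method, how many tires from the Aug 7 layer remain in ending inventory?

Aug 5, 326 sold [LIFO — newest first]: 114 @ $19 + 212 @ $17 = $5,770
Aug 8, 94 sold [LIFO — newest first]: 94 @ $18 = $1,692
Total COGS = $5,770 + $1,692 = $7,462
Ending inventory: 113 @ $17 + 292 @ $18 + 272 @ $22 = $13,161

292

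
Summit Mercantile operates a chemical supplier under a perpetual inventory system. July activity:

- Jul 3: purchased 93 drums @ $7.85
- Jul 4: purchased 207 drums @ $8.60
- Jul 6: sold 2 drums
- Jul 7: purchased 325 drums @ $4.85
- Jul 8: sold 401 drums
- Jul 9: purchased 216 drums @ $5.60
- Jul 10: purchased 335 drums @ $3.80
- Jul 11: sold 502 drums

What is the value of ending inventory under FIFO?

Ending inventory = $1,029.80

Jul 6, 2 sold [FIFO — oldest first]: 2 @ $7.85 = $15.70
Jul 8, 401 sold [FIFO — oldest first]: 91 @ $7.85 + 207 @ $8.60 + 103 @ $4.85 = $2,994.10
Jul 11, 502 sold [FIFO — oldest first]: 222 @ $4.85 + 216 @ $5.60 + 64 @ $3.80 = $2,529.50
Total COGS = $15.70 + $2,994.10 + $2,529.50 = $5,539.30
Ending inventory: 271 @ $3.80 = $1,029.80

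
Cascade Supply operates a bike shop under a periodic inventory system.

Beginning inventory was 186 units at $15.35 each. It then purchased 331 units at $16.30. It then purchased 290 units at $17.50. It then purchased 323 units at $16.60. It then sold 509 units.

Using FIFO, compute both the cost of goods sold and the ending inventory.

COGS = $8,120.00; ending inventory = $10,567.20

Sale 1 (509) [FIFO — oldest first]: 186 @ $15.35 + 323 @ $16.30 = $8,120.00
Ending inventory: 8 @ $16.30 + 290 @ $17.50 + 323 @ $16.60 = $10,567.20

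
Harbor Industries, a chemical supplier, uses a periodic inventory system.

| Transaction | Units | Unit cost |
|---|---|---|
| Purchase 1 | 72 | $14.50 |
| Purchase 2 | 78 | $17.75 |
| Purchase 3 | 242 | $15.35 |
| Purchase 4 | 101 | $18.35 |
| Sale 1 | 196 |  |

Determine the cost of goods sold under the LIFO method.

COGS = $3,311.60

Sale 1 (196) [LIFO — newest first]: 101 @ $18.35 + 95 @ $15.35 = $3,311.60
Ending inventory: 72 @ $14.50 + 78 @ $17.75 + 147 @ $15.35 = $4,684.95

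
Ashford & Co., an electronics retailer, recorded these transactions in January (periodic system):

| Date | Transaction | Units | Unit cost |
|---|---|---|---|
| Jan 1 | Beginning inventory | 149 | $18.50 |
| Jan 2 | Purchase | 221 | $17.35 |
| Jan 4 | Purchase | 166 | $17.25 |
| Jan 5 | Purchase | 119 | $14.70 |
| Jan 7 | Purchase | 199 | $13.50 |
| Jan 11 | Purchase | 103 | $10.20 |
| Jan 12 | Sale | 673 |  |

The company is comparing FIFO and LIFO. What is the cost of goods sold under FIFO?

COGS = $11,446.65

FIFO COGS: 149 @ $18.50 + 221 @ $17.35 + 166 @ $17.25 + 119 @ $14.70 + 18 @ $13.50 = $11,446.65
LIFO COGS: 103 @ $10.20 + 199 @ $13.50 + 119 @ $14.70 + 166 @ $17.25 + 86 @ $17.35 = $9,842.00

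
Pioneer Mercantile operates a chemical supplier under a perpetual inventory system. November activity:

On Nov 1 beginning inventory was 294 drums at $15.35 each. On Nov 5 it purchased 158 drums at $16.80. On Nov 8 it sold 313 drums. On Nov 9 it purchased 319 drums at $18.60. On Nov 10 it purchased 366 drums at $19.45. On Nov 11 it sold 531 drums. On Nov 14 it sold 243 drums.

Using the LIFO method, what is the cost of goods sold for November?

COGS = $19,451.90

Nov 8, 313 sold [LIFO — newest first]: 158 @ $16.80 + 155 @ $15.35 = $5,033.65
Nov 11, 531 sold [LIFO — newest first]: 366 @ $19.45 + 165 @ $18.60 = $10,187.70
Nov 14, 243 sold [LIFO — newest first]: 154 @ $18.60 + 89 @ $15.35 = $4,230.55
Total COGS = $5,033.65 + $10,187.70 + $4,230.55 = $19,451.90
Ending inventory: 50 @ $15.35 = $767.50
Check: goods available $20,219.40 = COGS $19,451.90 + ending $767.50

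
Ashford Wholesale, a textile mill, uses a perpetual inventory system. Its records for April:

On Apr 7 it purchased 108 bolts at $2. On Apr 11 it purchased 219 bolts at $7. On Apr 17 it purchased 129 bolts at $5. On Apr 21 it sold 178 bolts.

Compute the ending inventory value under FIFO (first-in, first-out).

Ending inventory = $1,688

Apr 21, 178 sold [FIFO — oldest first]: 108 @ $2 + 70 @ $7 = $706
Ending inventory: 149 @ $7 + 129 @ $5 = $1,688
Check: goods available $2,394 = COGS $706 + ending $1,688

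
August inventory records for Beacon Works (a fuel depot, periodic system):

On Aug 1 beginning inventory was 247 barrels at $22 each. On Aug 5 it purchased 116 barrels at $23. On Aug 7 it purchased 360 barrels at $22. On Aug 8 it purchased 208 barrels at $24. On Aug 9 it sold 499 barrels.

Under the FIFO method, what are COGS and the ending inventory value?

COGS = $11,094; ending inventory = $9,920

Aug 9, 499 sold [FIFO — oldest first]: 247 @ $22 + 116 @ $23 + 136 @ $22 = $11,094
Ending inventory: 224 @ $22 + 208 @ $24 = $9,920
Check: goods available $21,014 = COGS $11,094 + ending $9,920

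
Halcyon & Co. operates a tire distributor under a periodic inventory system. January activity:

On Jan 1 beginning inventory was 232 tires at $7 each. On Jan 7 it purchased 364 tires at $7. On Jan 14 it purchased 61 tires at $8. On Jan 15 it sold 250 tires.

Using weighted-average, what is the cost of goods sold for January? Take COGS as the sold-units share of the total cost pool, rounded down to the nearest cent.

COGS = $1,773.21

Jan 15, sell 250: 250/657 × $4,660.00 → $1,773.21
Ending inventory (cost pool remaining) = $2,886.79
Check: goods available $4,660.00 = COGS $1,773.21 + ending $2,886.79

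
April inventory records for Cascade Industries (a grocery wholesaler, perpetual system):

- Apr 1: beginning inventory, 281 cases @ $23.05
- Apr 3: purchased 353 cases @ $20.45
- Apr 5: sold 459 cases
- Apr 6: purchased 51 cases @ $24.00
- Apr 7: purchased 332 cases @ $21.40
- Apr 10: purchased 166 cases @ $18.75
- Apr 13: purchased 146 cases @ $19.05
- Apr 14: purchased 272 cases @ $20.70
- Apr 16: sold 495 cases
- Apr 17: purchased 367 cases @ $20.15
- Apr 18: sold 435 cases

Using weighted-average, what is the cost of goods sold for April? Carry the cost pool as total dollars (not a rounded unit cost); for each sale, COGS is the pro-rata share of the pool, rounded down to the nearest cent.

COGS = $29,075.83

After Apr 1: 281 on hand, pool $6,477.05 (≈ $23.0500 each)
After Apr 3: 634 on hand, pool $13,695.90 (≈ $21.6024 each)
Apr 5, sell 459: 459/634 × $13,695.90 → $9,915.48
After Apr 6: 226 on hand, pool $5,004.42 (≈ $22.1435 each)
After Apr 7: 558 on hand, pool $12,109.22 (≈ $21.7011 each)
After Apr 10: 724 on hand, pool $15,221.72 (≈ $21.0245 each)
After Apr 13: 870 on hand, pool $18,003.02 (≈ $20.6931 each)
After Apr 14: 1142 on hand, pool $23,633.42 (≈ $20.6948 each)
Apr 16, sell 495: 495/1142 × $23,633.42 → $10,243.90
After Apr 17: 1014 on hand, pool $20,784.57 (≈ $20.4976 each)
Apr 18, sell 435: 435/1014 × $20,784.57 → $8,916.45
Total COGS = $9,915.48 + $10,243.90 + $8,916.45 = $29,075.83
Ending inventory (cost pool remaining) = $11,868.12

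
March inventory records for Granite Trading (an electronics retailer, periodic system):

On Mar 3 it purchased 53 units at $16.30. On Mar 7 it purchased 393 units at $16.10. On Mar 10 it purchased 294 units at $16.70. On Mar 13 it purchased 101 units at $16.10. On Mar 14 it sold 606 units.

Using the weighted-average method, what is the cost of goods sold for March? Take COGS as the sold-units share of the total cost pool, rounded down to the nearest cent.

COGS = $9,891.34

Mar 14, sell 606: 606/841 × $13,727.10 → $9,891.34
Ending inventory (cost pool remaining) = $3,835.76
Check: goods available $13,727.10 = COGS $9,891.34 + ending $3,835.76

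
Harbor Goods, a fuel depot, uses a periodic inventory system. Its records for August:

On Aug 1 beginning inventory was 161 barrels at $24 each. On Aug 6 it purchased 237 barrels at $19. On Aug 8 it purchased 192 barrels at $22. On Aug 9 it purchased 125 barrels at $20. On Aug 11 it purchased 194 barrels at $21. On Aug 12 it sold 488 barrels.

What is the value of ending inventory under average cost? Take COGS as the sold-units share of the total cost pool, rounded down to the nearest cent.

Ending inventory = $8,876.20

Aug 12, sell 488: 488/909 × $19,165.00 → $10,288.80
Ending inventory (cost pool remaining) = $8,876.20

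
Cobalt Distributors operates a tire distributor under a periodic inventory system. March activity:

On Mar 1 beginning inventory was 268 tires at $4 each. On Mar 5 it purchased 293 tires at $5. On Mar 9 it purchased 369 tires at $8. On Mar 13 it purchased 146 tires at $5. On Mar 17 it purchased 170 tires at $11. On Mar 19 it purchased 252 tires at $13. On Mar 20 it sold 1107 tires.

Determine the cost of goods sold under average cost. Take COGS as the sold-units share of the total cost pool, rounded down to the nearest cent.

COGS = $8,398.56

Mar 20, sell 1107: 1107/1498 × $11,365.00 → $8,398.56
Ending inventory (cost pool remaining) = $2,966.44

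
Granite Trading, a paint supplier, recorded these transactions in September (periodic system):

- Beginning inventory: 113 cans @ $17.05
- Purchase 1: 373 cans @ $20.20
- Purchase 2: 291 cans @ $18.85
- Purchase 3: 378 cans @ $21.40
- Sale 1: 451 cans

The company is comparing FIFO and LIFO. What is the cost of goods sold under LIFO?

COGS = $9,465.25

FIFO COGS: 113 @ $17.05 + 338 @ $20.20 = $8,754.25
LIFO COGS: 378 @ $21.40 + 73 @ $18.85 = $9,465.25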